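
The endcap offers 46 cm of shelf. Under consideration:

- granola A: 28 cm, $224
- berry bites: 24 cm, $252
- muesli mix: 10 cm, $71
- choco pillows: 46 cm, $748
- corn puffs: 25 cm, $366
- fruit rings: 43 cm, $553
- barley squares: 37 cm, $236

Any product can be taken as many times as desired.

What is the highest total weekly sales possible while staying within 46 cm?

Taking choco pillows: 46 cm used, 748 in weekly sales.
Every other selection either busts 46 cm or fails to beat 748.

748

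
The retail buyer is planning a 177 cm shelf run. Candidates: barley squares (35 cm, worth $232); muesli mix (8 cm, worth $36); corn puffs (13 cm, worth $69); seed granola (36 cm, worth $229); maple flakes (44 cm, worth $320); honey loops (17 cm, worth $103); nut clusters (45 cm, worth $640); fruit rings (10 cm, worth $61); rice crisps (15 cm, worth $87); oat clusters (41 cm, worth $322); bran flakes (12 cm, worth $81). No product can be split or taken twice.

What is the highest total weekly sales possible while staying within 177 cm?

Best packing: barley squares + maple flakes + nut clusters + oat clusters + bran flakes — 177 cm, 1595 total.
Runner-up barley squares + maple flakes + nut clusters + fruit rings + oat clusters tops out at 1575.

1595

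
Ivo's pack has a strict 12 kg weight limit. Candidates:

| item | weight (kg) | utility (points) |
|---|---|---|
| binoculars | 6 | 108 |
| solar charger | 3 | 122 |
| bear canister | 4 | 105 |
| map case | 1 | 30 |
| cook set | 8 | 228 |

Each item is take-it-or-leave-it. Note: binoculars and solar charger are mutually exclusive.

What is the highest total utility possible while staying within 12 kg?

380

Best packing: solar charger + map case + cook set — 12 kg, 380 total.
An exhaustive check of the 32 subsets confirms 380.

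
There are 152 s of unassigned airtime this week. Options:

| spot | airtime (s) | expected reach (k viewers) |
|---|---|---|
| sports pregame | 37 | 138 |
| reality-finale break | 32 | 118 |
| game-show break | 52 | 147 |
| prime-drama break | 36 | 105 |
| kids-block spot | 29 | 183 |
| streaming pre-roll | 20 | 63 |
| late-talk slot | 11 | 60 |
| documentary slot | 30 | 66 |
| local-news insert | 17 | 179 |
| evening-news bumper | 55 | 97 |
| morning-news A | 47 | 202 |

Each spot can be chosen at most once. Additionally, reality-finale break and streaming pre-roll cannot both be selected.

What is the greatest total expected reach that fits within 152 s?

The ratio heuristic lands on sports pregame + kids-block spot + late-talk slot + local-news insert + morning-news A (762) but leaves 11 s idle.
The 11 s tied up in late-talk slot is better spent on streaming pre-roll — total rises to 765 (150 s).
No other feasible combination exceeds 765.

765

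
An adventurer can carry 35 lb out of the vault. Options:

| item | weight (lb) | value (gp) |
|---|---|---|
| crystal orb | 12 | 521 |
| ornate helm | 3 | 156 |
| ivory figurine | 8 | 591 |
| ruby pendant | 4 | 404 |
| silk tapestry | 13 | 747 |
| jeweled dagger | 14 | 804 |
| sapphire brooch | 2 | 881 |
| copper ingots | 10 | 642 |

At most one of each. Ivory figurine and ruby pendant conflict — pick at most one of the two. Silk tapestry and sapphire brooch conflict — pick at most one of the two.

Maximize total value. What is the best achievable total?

Ranking by ratio (value/lb): sapphire brooch 440.50, ruby pendant 101.00, ivory figurine 73.88.
Taking ivory figurine + jeweled dagger + sapphire brooch + copper ingots: 34 lb used, 2918 in value.
That's the maximum — no feasible swap from here does better than 2918.

2918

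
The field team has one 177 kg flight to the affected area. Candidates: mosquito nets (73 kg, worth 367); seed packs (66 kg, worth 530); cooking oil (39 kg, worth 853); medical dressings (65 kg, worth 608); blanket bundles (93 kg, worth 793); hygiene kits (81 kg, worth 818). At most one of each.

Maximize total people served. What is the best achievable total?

Greedy by ratio would take cooking oil + hygiene kits: 120 kg used, total 1671.
Dropping hygiene kits frees 81 kg; slotting in seed packs + medical dressings (131 kg) lifts the total to 1991 at 170 kg.
The spare 7 kg is too small for any remaining supply, and no exchange beats 1991.

1991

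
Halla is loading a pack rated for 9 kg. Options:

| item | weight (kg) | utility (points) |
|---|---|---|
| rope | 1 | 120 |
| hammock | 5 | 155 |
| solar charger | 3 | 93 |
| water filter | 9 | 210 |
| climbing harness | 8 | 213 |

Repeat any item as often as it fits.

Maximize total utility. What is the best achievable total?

1080

Density check — rope 120.00, hammock 31.00, solar charger 31.00, climbing harness 26.62 are the best per kg.
The ratio ordering already packs tightly: 9×rope, 9 kg, 1080.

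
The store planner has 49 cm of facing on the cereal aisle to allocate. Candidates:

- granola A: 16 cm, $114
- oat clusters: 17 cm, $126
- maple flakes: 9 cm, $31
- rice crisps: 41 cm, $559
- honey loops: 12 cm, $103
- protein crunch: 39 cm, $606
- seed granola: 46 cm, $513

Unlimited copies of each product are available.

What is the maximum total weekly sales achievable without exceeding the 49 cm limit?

637

The ratio ordering already packs tightly: maple flakes + protein crunch, 48 cm, 637.
The spare 1 cm is too small for any remaining product, and no exchange beats 637.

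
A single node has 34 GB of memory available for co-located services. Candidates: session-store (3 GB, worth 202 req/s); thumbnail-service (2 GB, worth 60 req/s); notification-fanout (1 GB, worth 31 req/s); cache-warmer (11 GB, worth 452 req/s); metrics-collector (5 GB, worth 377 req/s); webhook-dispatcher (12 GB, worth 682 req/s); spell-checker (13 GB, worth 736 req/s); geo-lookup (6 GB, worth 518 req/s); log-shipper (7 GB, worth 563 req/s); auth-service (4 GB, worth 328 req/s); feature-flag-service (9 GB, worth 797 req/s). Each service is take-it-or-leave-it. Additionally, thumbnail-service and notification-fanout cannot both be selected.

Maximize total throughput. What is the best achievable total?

2785

Ranking by ratio (throughput/GB): feature-flag-service 88.56, geo-lookup 86.33, auth-service 82.00.
Session-store + metrics-collector + geo-lookup + log-shipper + auth-service + feature-flag-service uses 34 of the 34 GB and totals 2785.
Every other selection either busts 34 GB or breaks a pairing rule or fails to beat 2785.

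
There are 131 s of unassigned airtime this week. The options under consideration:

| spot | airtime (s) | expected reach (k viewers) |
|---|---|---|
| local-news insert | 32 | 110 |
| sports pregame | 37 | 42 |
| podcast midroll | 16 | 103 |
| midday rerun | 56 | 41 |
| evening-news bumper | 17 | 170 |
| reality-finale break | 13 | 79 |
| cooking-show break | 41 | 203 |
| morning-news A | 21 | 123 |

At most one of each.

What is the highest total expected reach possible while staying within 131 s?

Ranking by ratio (expected reach/s): evening-news bumper 10.00, podcast midroll 6.44, reality-finale break 6.08, morning-news A 5.86.
The ratio heuristic lands on podcast midroll + evening-news bumper + reality-finale break + cooking-show break + morning-news A (678) but leaves 23 s idle.
Replace reality-finale break with local-news insert: the trade gains 31 net, giving 709 at 127 s.
Runner-up local-news insert + evening-news bumper + reality-finale break + cooking-show break + morning-news A tops out at 685.

709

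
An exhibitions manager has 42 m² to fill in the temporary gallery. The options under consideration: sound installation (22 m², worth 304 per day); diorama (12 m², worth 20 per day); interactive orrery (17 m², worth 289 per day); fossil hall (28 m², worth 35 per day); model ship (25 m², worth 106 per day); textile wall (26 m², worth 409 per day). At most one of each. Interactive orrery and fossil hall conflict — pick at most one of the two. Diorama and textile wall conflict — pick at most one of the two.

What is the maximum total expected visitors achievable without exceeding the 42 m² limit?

593

Taking sound installation + interactive orrery: 39 m² used, 593 in expected visitors.
Runner-up textile wall tops out at 409.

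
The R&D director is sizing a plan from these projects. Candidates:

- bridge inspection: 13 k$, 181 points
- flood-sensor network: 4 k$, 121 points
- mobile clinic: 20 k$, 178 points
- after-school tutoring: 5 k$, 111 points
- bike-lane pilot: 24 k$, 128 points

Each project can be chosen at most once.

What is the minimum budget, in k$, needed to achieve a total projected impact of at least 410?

22

Minimise k$ subject to total projected impact ≥ 410.
bridge inspection + flood-sensor network + after-school tutoring: 413 projected impact at 22 k$.
No combination under 22 k$ hits 410.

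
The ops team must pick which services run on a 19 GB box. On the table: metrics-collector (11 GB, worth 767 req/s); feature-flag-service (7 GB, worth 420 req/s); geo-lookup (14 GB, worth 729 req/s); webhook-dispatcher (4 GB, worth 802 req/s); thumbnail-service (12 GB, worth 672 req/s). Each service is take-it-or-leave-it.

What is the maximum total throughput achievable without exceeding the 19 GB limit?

1569

Density check — webhook-dispatcher 200.50, metrics-collector 69.73, feature-flag-service 60.00, thumbnail-service 56.00 are the best per GB.
Best packing: metrics-collector + webhook-dispatcher — 15 GB, 1569 total.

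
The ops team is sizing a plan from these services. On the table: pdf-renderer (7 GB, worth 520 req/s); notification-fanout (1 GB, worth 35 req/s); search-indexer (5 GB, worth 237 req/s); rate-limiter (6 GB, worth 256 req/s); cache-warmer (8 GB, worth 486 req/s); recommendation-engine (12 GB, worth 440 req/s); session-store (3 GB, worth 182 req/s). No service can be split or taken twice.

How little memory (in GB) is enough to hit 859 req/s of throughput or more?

15

Need the lightest bundle worth ≥ 859.
Taking pdf-renderer + cache-warmer gives 1006 (≥ 859) for 15 GB.
No combination under 15 GB hits 859.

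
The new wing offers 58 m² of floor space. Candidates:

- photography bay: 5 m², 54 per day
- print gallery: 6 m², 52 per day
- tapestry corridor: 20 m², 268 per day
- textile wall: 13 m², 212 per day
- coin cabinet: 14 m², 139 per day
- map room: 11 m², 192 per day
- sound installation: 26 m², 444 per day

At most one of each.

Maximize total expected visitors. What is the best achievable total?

Greedy by ratio would take photography bay + textile wall + map room + sound installation: 55 m² used, total 902.
Replace photography bay and textile wall with tapestry corridor: the trade gains 2 net, giving 904 at 57 m².
The spare 1 m² is too small for any remaining exhibit, and no exchange beats 904.

904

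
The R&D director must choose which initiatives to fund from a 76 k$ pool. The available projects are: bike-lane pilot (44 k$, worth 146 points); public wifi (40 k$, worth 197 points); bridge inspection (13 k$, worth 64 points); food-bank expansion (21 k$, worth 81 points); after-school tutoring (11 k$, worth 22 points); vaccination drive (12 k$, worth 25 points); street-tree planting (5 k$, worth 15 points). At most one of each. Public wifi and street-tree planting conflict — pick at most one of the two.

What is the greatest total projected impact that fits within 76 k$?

342

Best packing: public wifi + bridge inspection + food-bank expansion — 74 k$, 342 total.
Every other selection either busts 76 k$ or breaks a pairing rule or fails to beat 342.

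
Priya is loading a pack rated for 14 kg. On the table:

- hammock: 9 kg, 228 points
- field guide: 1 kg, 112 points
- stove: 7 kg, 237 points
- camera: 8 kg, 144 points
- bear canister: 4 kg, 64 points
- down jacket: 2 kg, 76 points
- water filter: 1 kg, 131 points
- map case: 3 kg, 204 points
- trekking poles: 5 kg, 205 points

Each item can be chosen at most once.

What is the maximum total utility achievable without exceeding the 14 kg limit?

760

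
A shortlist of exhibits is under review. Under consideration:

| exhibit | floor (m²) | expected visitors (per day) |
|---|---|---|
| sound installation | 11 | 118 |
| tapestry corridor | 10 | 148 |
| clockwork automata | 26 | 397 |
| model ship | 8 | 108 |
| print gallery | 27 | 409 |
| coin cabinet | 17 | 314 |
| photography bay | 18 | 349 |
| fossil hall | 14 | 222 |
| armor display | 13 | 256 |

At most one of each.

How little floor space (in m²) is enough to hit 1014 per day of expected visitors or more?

56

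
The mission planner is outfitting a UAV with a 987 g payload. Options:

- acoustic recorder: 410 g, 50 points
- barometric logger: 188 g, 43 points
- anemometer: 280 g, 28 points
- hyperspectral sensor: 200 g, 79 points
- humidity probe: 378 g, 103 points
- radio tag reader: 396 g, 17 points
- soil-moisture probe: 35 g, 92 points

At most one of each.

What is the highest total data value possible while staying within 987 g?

317

The ratio ordering already packs tightly: barometric logger + hyperspectral sensor + humidity probe + soil-moisture probe, 801 g, 317.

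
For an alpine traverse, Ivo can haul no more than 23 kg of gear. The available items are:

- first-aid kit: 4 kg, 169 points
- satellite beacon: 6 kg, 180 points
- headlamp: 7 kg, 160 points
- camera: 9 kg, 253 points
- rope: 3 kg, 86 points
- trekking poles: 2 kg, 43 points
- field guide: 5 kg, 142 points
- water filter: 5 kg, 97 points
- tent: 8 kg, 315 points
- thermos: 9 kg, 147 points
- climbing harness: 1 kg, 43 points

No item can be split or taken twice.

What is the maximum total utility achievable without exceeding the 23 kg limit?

806

The ratio heuristic lands on first-aid kit + satellite beacon + rope + tent + climbing harness (793) but leaves 1 kg idle.
The 4 kg tied up in rope and climbing harness is better spent on field guide — total rises to 806 (23 kg).
Next best is first-aid kit + rope + trekking poles + field guide + tent + climbing harness at 798 (23 kg) — short by 8.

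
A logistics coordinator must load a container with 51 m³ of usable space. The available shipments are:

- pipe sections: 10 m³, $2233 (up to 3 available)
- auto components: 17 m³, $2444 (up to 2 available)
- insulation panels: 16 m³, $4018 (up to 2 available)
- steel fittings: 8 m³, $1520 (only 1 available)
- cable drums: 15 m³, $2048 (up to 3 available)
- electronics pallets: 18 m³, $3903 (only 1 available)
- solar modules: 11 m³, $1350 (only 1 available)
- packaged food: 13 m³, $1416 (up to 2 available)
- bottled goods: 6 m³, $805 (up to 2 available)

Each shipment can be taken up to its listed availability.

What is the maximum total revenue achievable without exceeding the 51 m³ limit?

11939

Taking the top-ratio shipments first gives pipe sections + 2×insulation panels + steel fittings for 11789 (50 m³).
Dropping pipe sections and steel fittings frees 18 m³; slotting in electronics pallets (18 m³) lifts the total to 11939 at 50 m³.
The spare 1 m³ is too small for any remaining shipment, and no exchange beats 11939.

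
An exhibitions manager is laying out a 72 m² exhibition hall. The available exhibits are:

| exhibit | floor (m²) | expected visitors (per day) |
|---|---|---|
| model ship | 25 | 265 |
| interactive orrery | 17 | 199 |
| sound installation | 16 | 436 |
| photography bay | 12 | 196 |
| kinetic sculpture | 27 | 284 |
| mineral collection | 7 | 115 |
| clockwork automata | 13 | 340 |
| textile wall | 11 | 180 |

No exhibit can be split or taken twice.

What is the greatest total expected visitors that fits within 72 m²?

1351

Density check — sound installation 27.25, clockwork automata 26.15, mineral collection 16.43 are the best per m².
Filling by ratio: sound installation + photography bay + mineral collection + clockwork automata + textile wall for 1267, with 13 m² left unused.
The 7 m² tied up in mineral collection is better spent on interactive orrery — total rises to 1351 (69 m²).
Next best is model ship + sound installation + mineral collection + clockwork automata + textile wall at 1336 (72 m²) — short by 15.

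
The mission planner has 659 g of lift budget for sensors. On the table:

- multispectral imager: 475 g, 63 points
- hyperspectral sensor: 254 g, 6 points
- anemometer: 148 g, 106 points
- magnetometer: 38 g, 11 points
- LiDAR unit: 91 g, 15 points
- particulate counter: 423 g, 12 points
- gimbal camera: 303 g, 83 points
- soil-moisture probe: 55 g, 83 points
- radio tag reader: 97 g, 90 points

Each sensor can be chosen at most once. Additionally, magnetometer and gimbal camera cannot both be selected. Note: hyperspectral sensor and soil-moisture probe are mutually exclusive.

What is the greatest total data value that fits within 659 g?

362

Best packing: anemometer + gimbal camera + soil-moisture probe + radio tag reader — 603 g, 362 total.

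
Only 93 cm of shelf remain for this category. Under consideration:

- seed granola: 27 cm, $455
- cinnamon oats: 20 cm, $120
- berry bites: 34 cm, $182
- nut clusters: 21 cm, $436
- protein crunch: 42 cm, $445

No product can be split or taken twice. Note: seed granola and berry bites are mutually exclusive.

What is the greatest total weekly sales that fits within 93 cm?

Density check — nut clusters 20.76, seed granola 16.85, protein crunch 10.60 are the best per cm.
Best packing: seed granola + nut clusters + protein crunch — 90 cm, 1336 total.
Nothing else feasible within 93 cm beats 1336.

1336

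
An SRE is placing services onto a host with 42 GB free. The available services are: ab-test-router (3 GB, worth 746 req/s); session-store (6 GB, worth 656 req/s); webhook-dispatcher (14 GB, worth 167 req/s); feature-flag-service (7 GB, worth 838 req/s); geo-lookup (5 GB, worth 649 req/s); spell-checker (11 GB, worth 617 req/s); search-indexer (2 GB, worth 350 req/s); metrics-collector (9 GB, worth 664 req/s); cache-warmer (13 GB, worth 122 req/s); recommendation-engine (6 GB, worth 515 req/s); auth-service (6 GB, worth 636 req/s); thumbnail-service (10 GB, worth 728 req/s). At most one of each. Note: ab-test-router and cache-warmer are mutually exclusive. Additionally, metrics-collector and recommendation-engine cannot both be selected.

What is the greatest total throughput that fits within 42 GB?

4631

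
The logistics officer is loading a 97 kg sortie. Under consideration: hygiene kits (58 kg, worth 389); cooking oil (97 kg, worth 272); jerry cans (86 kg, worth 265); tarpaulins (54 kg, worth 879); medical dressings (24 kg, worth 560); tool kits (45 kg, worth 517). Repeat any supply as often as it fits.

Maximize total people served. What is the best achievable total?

2240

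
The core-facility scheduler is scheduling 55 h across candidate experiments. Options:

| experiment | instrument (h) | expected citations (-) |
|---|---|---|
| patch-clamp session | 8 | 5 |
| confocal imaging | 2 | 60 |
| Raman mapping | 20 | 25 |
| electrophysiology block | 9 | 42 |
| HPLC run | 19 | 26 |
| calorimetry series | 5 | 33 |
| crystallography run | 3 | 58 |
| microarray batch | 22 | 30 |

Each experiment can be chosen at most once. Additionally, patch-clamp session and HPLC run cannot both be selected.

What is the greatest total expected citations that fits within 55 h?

228

Patch-clamp session + confocal imaging + electrophysiology block + calorimetry series + crystallography run + microarray batch uses 49 of the 55 h and totals 228.
The spare 6 h is too small for any remaining experiment, and no feasible exchange beats 228.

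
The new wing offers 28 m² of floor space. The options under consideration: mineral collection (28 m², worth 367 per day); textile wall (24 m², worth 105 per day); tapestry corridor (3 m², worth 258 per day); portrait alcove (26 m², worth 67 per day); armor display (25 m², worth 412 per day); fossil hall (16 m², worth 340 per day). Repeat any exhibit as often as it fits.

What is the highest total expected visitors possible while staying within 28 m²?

2322

Density check — tapestry corridor 86.00, fossil hall 21.25, armor display 16.48, mineral collection 13.11 are the best per m².
Taking 9×tapestry corridor: 27 m² used, 2322 in expected visitors.
Nothing else within 28 m² beats 2322.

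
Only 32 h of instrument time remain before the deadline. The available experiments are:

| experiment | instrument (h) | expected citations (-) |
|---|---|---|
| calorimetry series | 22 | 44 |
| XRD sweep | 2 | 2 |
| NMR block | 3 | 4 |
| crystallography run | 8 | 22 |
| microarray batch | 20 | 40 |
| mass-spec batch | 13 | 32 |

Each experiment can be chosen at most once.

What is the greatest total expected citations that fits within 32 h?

68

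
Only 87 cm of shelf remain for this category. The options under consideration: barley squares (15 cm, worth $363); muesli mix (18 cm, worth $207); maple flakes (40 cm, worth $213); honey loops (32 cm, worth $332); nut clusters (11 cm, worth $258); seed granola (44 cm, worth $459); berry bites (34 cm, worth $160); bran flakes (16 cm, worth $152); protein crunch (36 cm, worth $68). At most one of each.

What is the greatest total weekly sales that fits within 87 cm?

The ratio heuristic lands on barley squares + muesli mix + honey loops + nut clusters (1160) but leaves 11 cm idle.
Dropping muesli mix and honey loops frees 50 cm; slotting in seed granola + bran flakes (60 cm) lifts the total to 1232 at 86 cm.
The closest alternative, barley squares + muesli mix + honey loops + nut clusters, reaches only 1160.

1232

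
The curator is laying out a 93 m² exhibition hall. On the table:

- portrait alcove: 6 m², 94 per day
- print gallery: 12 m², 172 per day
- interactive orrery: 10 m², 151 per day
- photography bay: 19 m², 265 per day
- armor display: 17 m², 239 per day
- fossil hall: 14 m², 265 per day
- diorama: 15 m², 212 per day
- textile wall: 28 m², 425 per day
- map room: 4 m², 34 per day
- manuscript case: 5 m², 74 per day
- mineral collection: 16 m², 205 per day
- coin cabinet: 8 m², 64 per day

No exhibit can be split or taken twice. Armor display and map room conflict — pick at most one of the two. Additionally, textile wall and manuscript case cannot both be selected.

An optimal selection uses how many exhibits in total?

6

The maximum expected visitors within 93 m² is 1412.
portrait alcove + interactive orrery + photography bay + fossil hall + diorama + textile wall hits 1412 at 92 m².
Any selection reaching 1412 contains exactly 6 exhibits.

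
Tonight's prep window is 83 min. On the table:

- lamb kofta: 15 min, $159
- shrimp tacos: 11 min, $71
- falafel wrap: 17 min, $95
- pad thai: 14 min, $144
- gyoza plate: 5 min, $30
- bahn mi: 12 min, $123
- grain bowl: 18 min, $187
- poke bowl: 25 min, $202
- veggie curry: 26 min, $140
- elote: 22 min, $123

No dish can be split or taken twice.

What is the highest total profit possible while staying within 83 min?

763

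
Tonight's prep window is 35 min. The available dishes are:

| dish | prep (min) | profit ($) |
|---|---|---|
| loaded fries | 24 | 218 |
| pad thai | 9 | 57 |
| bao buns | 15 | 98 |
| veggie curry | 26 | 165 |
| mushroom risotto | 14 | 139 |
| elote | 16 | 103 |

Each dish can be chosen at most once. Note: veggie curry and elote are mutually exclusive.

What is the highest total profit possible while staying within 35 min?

By profit per min: mushroom risotto 9.93, loaded fries 9.08, bao buns 6.53, elote 6.44 lead.
Taking the top-ratio dishes first gives bao buns + mushroom risotto for 237 (29 min).
The 29 min tied up in bao buns and mushroom risotto is better spent on loaded fries + pad thai — total rises to 275 (33 min).
The closest alternative, mushroom risotto + elote, reaches only 242.

275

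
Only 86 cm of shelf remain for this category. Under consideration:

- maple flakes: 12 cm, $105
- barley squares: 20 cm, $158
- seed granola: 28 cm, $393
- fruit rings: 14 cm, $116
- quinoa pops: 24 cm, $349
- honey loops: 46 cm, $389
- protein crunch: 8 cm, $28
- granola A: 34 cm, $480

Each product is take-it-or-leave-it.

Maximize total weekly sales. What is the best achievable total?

1222

Seed granola + quinoa pops + granola A uses 86 of the 86 cm and totals 1222.
Runner-up maple flakes + fruit rings + quinoa pops + granola A tops out at 1050.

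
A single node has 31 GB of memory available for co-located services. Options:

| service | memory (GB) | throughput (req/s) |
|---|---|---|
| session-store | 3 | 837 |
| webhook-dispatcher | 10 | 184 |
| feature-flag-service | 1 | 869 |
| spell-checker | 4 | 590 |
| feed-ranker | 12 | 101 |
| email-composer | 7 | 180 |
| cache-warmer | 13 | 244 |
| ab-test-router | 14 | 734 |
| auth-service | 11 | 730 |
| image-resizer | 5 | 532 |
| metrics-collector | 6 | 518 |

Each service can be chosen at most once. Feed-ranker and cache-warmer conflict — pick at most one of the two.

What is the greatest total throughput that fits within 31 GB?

The ratio ordering already packs tightly: session-store + feature-flag-service + spell-checker + auth-service + image-resizer + metrics-collector, 30 GB, 4076.
The closest alternative, session-store + feature-flag-service + spell-checker + email-composer + auth-service + image-resizer, reaches only 3738.

4076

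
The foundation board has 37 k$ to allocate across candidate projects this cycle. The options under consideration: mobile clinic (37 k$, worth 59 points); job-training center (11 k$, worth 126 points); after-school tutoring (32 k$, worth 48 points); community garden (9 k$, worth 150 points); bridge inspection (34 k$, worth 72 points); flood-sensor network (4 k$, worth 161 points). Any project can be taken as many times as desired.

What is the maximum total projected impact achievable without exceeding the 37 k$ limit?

Best packing: 9×flood-sensor network — 36 k$, 1449 total.
That's the maximum — no swap from here does better than 1449.

1449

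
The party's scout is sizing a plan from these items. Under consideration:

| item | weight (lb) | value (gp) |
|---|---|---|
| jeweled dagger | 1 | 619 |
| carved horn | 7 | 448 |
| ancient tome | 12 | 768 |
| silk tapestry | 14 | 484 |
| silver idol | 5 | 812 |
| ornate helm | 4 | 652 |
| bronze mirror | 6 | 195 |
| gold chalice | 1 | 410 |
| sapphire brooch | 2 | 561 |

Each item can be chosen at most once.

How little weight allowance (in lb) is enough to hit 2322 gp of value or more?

Look for the lowest-weight combination reaching 2322.
jeweled dagger + silver idol + gold chalice + sapphire brooch reaches 2402 using 9 lb.
Below 9 lb the best achievable stays under 2322.

9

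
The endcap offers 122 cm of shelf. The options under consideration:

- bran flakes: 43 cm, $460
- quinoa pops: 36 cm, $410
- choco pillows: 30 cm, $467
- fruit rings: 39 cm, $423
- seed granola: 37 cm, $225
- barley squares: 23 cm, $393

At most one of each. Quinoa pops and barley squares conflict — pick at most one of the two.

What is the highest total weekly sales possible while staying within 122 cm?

Bran flakes + choco pillows + fruit rings uses 112 of the 122 cm and totals 1350.
Runner-up bran flakes + quinoa pops + choco pillows tops out at 1337.

1350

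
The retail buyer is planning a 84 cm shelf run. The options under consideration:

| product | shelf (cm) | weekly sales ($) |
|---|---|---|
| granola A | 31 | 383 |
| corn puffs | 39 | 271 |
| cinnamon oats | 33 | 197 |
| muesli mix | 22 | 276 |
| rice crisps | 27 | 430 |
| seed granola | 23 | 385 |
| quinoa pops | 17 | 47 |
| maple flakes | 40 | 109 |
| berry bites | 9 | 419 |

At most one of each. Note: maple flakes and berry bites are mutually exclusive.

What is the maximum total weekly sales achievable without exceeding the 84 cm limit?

Taking muesli mix + rice crisps + seed granola + berry bites: 81 cm used, 1510 in weekly sales.
Runner-up rice crisps + seed granola + quinoa pops + berry bites tops out at 1281.

1510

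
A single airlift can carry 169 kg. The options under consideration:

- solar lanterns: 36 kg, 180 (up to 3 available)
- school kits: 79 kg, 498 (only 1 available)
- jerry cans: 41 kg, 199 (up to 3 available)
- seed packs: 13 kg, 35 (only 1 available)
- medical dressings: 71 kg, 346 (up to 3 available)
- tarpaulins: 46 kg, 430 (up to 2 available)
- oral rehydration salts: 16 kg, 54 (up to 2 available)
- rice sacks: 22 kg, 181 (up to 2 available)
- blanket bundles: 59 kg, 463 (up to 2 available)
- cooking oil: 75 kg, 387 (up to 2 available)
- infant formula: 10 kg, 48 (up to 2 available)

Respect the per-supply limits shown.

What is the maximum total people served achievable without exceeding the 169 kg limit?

1377

Taking the top-ratio supplies first gives seed packs + 2×tarpaulins + 2×rice sacks + 2×infant formula for 1353 (169 kg).
Reworking the packing: 2×tarpaulins + oral rehydration salts + blanket bundles uses 167 kg and improves the total to 1377.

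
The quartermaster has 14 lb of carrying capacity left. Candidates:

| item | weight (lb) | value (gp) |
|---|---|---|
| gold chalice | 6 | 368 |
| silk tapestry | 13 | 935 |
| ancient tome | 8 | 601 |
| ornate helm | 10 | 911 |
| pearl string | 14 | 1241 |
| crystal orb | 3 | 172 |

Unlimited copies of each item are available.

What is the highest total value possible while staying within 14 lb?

Density check — ornate helm 91.10, pearl string 88.64, ancient tome 75.12, silk tapestry 71.92 are the best per lb.
Filling by ratio: ornate helm + crystal orb for 1083, with 1 lb left unused.
Replace ornate helm and crystal orb with pearl string: the trade gains 158 net, giving 1241 at 14 lb.
Every other selection either busts 14 lb or fails to beat 1241.

1241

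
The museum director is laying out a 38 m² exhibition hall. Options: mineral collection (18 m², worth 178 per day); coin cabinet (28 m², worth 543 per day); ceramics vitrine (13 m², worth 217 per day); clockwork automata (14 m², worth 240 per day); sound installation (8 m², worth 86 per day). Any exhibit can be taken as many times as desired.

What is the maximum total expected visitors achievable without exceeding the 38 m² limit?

629

By expected visitors per m²: coin cabinet 19.39, clockwork automata 17.14, ceramics vitrine 16.69 lead.
Best packing: coin cabinet + sound installation — 36 m², 629 total.
Nothing else within 38 m² beats 629.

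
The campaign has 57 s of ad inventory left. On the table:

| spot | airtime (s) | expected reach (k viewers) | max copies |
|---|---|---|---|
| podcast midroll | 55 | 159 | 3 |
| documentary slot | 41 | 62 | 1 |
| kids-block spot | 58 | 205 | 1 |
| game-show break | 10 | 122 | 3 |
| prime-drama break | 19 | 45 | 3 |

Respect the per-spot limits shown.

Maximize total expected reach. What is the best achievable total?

411

Taking 3×game-show break + prime-drama break: 49 s used, 411 in expected reach.
Nothing else within 57 s beats 411.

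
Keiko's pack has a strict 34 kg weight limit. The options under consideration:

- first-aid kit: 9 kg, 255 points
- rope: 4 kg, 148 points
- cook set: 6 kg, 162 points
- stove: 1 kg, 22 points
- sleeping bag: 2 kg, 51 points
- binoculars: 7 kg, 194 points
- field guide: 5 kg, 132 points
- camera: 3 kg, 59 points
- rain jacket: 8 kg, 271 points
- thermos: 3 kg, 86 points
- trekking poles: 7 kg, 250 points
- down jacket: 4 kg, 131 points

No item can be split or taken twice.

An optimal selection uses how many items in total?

6

Best achievable utility is 1106.
first-aid kit + rope + sleeping bag + rain jacket + trekking poles + down jacket hits 1106 at 34 kg.
Every optimal selection uses 6 items.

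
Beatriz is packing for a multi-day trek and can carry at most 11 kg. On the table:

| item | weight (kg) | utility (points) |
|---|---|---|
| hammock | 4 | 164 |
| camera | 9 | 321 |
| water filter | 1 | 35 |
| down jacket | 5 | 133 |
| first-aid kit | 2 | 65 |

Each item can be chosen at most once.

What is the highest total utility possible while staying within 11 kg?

386

By utility per kg: hammock 41.00, camera 35.67, water filter 35.00, first-aid kit 32.50 lead.
Filling by ratio: hammock + water filter + first-aid kit for 264, with 4 kg left unused.
Dropping hammock and water filter frees 5 kg; slotting in camera (9 kg) lifts the total to 386 at 11 kg.
Runner-up hammock + down jacket + first-aid kit tops out at 362.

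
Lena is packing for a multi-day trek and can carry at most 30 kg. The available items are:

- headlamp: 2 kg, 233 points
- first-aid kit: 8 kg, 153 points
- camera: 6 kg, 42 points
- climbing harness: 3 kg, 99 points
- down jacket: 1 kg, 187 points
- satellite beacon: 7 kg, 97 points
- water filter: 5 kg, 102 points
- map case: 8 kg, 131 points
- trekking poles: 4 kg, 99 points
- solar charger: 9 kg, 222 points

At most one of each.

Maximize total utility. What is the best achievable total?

996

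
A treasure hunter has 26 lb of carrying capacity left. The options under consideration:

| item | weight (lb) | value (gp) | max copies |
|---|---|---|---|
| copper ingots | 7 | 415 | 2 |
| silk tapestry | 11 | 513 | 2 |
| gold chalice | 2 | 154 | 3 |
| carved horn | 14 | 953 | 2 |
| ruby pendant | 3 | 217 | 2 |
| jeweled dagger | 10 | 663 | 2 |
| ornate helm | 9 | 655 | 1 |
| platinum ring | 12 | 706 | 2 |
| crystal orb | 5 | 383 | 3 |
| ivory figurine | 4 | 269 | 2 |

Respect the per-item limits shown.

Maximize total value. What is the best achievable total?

1958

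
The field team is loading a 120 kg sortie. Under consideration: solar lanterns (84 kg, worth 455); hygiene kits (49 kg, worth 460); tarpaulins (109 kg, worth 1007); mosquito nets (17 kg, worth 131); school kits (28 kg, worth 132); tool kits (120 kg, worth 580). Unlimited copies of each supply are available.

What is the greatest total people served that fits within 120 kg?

The ratio ordering already packs tightly: 2×hygiene kits + mosquito nets, 115 kg, 1051.

1051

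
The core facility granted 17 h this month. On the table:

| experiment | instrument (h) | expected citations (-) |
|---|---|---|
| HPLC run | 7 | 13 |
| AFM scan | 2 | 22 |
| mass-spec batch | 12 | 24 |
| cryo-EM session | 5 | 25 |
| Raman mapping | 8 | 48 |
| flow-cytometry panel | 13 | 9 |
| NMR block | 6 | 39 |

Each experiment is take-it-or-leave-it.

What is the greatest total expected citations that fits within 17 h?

109

Ranking by ratio (expected citations/h): AFM scan 11.00, NMR block 6.50, Raman mapping 6.00.
Best packing: AFM scan + Raman mapping + NMR block — 16 h, 109 total.
Every other selection either busts 17 h or fails to beat 109.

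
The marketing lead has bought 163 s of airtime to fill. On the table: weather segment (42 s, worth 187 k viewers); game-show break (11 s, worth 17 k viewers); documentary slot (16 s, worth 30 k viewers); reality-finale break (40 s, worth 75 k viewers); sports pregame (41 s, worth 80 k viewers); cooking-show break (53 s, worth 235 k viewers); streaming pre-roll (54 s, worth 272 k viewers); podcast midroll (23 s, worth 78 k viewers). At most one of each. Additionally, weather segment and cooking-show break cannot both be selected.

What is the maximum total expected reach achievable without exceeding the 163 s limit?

632

Best packing: game-show break + documentary slot + cooking-show break + streaming pre-roll + podcast midroll — 157 s, 632 total.
Nothing else feasible within 163 s beats 632.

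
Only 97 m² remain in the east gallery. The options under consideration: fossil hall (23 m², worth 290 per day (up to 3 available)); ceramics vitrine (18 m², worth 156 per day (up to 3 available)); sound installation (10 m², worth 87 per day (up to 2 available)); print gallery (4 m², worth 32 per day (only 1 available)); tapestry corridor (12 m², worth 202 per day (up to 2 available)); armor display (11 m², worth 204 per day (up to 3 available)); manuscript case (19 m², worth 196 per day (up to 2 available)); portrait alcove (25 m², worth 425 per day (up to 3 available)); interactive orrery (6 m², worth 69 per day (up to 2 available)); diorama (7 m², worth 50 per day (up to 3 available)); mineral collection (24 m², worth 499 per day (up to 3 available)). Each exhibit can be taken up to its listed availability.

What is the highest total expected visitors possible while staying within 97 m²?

Density check — mineral collection 20.79, armor display 18.55, portrait alcove 17.00 are the best per m².
Taking the top-ratio exhibits first gives 2×armor display + 3×mineral collection for 1905 (94 m²).
Replace 2×armor display with portrait alcove: the trade gains 17 net, giving 1922 at 97 m².

1922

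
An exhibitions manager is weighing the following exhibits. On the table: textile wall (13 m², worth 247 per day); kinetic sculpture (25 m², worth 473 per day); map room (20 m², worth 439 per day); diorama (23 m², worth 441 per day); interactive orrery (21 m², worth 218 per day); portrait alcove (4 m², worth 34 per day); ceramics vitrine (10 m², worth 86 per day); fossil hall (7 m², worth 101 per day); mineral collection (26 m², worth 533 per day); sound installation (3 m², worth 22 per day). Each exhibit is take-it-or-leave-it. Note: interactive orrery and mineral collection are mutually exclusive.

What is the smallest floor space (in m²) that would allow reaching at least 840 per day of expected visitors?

Look for the lowest-floor combination reaching 840.
map room + diorama: 880 expected visitors at 43 m².
Any bundle with less than 43 m² falls short of 840.

43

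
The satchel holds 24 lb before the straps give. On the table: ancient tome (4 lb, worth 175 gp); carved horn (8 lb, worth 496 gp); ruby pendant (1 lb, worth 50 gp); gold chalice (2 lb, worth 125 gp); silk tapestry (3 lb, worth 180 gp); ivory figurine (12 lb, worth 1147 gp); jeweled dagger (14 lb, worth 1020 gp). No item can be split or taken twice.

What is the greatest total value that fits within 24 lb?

Density check — ivory figurine 95.58, jeweled dagger 72.86, gold chalice 62.50 are the best per lb.
Taking the top-ratio items first gives carved horn + ruby pendant + gold chalice + ivory figurine for 1818 (23 lb).
The 2 lb tied up in gold chalice is better spent on silk tapestry — total rises to 1873 (24 lb).
That's the maximum — no swap from here does better than 1873.

1873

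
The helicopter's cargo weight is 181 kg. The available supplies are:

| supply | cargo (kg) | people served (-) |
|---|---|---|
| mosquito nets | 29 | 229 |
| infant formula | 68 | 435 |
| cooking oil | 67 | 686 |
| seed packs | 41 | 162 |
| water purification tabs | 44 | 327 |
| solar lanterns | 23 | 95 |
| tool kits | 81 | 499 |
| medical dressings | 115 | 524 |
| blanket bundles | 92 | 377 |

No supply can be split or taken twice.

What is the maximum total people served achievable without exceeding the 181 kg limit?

By people served per kg: cooking oil 10.24, mosquito nets 7.90, water purification tabs 7.43 lead.
Greedy by ratio would take mosquito nets + cooking oil + water purification tabs + solar lanterns: 163 kg used, total 1337.
Dropping mosquito nets and solar lanterns frees 52 kg; slotting in infant formula (68 kg) lifts the total to 1448 at 179 kg.
That's the maximum — no swap from here does better than 1448.

1448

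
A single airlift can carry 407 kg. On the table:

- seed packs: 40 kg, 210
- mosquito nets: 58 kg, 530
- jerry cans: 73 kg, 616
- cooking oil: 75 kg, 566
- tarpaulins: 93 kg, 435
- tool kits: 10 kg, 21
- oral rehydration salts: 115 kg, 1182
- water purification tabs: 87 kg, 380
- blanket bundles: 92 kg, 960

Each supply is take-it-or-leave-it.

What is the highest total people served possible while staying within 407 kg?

3555

A density-first pass picks seed packs + mosquito nets + jerry cans + tool kits + oral rehydration salts + blanket bundles — 3519 at 388 kg.
Replace mosquito nets with cooking oil: the trade gains 36 net, giving 3555 at 405 kg.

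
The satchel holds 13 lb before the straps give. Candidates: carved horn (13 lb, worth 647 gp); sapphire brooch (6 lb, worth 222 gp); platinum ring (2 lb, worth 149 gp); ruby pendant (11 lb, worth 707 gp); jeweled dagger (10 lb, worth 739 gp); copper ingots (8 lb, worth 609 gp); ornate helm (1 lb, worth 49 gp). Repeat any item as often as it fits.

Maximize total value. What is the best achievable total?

956

2×platinum ring + copper ingots + ornate helm uses 13 of the 13 lb and totals 956.
Every other selection either busts 13 lb or fails to beat 956.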